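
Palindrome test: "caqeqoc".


Word: "caqeqoc"
Reversed: "coqeqac"
Forward == Backward? caqeqoc != coqeqac
Palindrome = No


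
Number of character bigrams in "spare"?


Word: "spare" (length 5)
Number of 2-grams = length - 2 + 1 = 5 - 2 + 1
= 4


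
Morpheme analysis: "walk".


Word: "walk"
Morphemes: walk
Each morpheme carries meaning
= 1 morpheme


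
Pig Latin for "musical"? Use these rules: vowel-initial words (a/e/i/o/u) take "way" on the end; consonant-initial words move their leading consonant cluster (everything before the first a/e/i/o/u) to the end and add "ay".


Word: "musical"
Starts with consonant(s) → move to end, add 'ay'
Consonant cluster: "m"
Pig Latin = "usicalmay"


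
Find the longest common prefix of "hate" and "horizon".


Word 1: "hate"
Word 2: "horizon"
Comparing from start:
  Pos 0: 'h' == 'h'
  Pos 1: 'a' != 'o' (stop)
LCP = "h" (length 1)


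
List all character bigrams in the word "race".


Word: "race" (length 4)
Number of bigrams = 4 - 2 + 1 = 3
  Position 0: "ra"
  Position 1: "ac"
  Position 2: "ce"
Bigrams = "ra", "ac", "ce"


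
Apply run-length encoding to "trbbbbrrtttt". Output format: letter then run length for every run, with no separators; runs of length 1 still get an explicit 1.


String: "trbbbbrrtttt"
Scanning for consecutive runs:
  't' x 1
  'r' x 1
  'b' x 4
  'r' x 2
  't' x 4
RLE = "t1r1b4r2t4"


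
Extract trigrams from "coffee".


Word: "coffee" (length 6)
Number of trigrams = 6 - 3 + 1 = 4
  Position 0: "cof"
  Position 1: "off"
  Position 2: "ffe"
  Position 3: "fee"
Trigrams = "cof", "off", "ffe", "fee"


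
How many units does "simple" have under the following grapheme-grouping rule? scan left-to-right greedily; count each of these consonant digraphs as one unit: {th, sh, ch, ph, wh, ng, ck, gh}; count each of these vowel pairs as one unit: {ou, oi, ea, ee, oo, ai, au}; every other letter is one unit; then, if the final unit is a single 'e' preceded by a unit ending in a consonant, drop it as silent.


Word: "simple" (6 letters)
Left-to-right scan:
  [1] 's' (letter)
  [2] 'i' (letter)
  [3] 'm' (letter)
  [4] 'p' (letter)
  [5] 'l' (letter)
  [6] 'e' (letter)
Units from scan: 6
Final unit is 'e' after a consonant -> drop as silent (-1)
Sound units = 5 units


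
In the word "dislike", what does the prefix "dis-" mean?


Prefix: dis-
As in: dislike -> dis- + like
Meaning = not / opposite


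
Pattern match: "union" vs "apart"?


Pattern of "union": [0, 1, 2, 3, 1]
Pattern of "apart": [0, 1, 0, 2, 3]
Patterns do not match
Same pattern = No


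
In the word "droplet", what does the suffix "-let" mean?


Suffix: -let
Example: droplet = drop + -let
Meaning = small


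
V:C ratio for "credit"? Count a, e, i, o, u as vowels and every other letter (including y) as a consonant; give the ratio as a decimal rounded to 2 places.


Word: "credit"
Vowels (a,e,i,o,u): 2
Consonants: 4
Ratio = 2/4
= 0.50


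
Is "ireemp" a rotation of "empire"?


Word: "empire", Candidate: "ireemp"
Method: check if candidate is substring of word+word
"empireempire" contains "ireemp"? Yes
Is rotation = Yes


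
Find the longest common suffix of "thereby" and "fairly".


Word 1: "thereby"
Word 2: "fairly"
Comparing from end:
  Pos -1: 'y' == 'y'
  Pos -2: 'b' != 'l' (stop)
LCS = "y" (length 1)


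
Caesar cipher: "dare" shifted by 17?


Word: "dare"
Shift: 17
Each letter → (letter + shift) mod 26:
  'd' (3) + 17 = 20 → 'u'
  'a' (0) + 17 = 17 → 'r'
  'r' (17) + 17 = 8 → 'i'
  'e' (4) + 17 = 21 → 'v'
Result = "uriv"


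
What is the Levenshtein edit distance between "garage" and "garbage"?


Word 1: "garage" (length 6)
Word 2: "garbage" (length 7)
One optimal edit sequence (insert/delete/substitute each cost 1):
  1. keep 'g'
  2. keep 'a'
  3. keep 'r'
  4. insert 'b'  (+1)
  5. keep 'a'
  6. keep 'g'
  7. keep 'e'
Total edit operations: 1
Edit distance = 1


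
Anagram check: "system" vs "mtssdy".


Word 1: "system" → sorted: emssty
Word 2: "mtssdy" → sorted: dmssty
Same letters? emssty != dmssty
Anagram = No


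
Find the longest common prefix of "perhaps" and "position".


Word 1: "perhaps"
Word 2: "position"
Comparing from start:
  Pos 0: 'p' == 'p'
  Pos 1: 'e' != 'o' (stop)
LCP = "p" (length 1)


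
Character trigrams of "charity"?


Word: "charity" (length 7)
Number of trigrams = 7 - 3 + 1 = 5
  Position 0: "cha"
  Position 1: "har"
  Position 2: "ari"
  Position 3: "rit"
  Position 4: "ity"
Trigrams = "cha", "har", "ari", "rit", "ity"


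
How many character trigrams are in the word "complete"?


Word: "complete" (length 8)
Number of 3-grams = length - 3 + 1 = 8 - 3 + 1
= 6


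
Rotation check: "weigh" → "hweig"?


Word: "weigh", Candidate: "hweig"
Method: check if candidate is substring of word+word
"weighweigh" contains "hweig"? Yes
Is rotation = Yes


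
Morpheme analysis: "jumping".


Word: "jumping"
Morphemes: jump + -ing
Each morpheme carries meaning
= 2 morphemes


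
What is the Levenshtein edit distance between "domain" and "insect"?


Word 1: "domain" (length 6)
Word 2: "insect" (length 6)
One optimal edit sequence (insert/delete/substitute each cost 1):
  1. substitute 'd' -> 'i'  (+1)
  2. substitute 'o' -> 'n'  (+1)
  3. substitute 'm' -> 's'  (+1)
  4. substitute 'a' -> 'e'  (+1)
  5. substitute 'i' -> 'c'  (+1)
  6. substitute 'n' -> 't'  (+1)
Total edit operations: 6
Edit distance = 6


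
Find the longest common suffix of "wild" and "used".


Word 1: "wild"
Word 2: "used"
Comparing from end:
  Pos -1: 'd' == 'd'
  Pos -2: 'l' != 'e' (stop)
LCS = "d" (length 1)


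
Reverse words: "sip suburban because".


Original: "sip suburban because"
Words (1..n): sip | suburban | because
Reversed (n..1): because | suburban | sip
Result = "because suburban sip"


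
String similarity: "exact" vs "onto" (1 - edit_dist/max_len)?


Word 1: "exact" (length 5)
Word 2: "onto" (length 4)
One optimal edit sequence:
  1. delete 'e'  (+1)
  2. substitute 'x' -> 'o'  (+1)
  3. substitute 'a' -> 'n'  (+1)
  4. substitute 'c' -> 't'  (+1)
  5. substitute 't' -> 'o'  (+1)
Edit distance = 5
Max length = max(5, 4) = 5
Similarity = 1 - 5/5
= 0.0000


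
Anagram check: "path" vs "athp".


Word 1: "path" → sorted: ahpt
Word 2: "athp" → sorted: ahpt
Same letters? ahpt == ahpt
Anagram = Yes


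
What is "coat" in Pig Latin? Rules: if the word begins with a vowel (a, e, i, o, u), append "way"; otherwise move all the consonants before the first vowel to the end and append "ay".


Word: "coat"
Starts with consonant(s) → move to end, add 'ay'
Consonant cluster: "c"
Pig Latin = "oatcay"


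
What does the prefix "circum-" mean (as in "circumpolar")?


Prefix: circum-
Example: circumpolar (circum- + polar)
Meaning = around


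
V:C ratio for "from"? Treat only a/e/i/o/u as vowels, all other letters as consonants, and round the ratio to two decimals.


Word: "from"
Vowels (a,e,i,o,u): 1
Consonants: 3
Ratio = 1/3
= 0.33


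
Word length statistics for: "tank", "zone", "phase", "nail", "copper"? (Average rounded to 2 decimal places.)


Lengths: "tank"=4, "zone"=4, "phase"=5, "nail"=4, "copper"=6
Sum = 23, Count = 5
Average = 23/5 = 4.60
= avg=4.60, min=4, max=6


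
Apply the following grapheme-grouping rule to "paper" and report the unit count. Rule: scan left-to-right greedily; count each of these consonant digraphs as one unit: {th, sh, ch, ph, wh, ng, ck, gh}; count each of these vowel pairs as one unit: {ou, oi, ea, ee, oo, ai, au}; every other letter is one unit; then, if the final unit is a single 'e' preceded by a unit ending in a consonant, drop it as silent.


Word: "paper" (5 letters)
Left-to-right scan:
  (1) 'p' (letter)
  (2) 'a' (letter)
  (3) 'p' (letter)
  (4) 'e' (letter)
  (5) 'r' (letter)
Units from scan: 5
Sound units = 5 units


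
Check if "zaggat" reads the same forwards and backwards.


Word: "zaggat"
Reversed: "taggaz"
Forward == Backward? zaggat != taggaz
Palindrome = No


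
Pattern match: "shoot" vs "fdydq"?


Pattern of "shoot": [0, 1, 2, 2, 3]
Pattern of "fdydq": [0, 1, 2, 1, 3]
Patterns do not match
Same pattern = No


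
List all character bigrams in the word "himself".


Word: "himself" (length 7)
Number of bigrams = 7 - 2 + 1 = 6
  Position 0: "hi"
  Position 1: "im"
  Position 2: "ms"
  Position 3: "se"
  Position 4: "el"
  Position 5: "lf"
Bigrams = "hi", "im", "ms", "se", "el", "lf"


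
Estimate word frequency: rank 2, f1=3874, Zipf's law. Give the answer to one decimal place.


Zipf's law: f(r) = f(1) / r
f(1) = 3874
f(2) = 3874 / 2
= 1937.0 occurrences


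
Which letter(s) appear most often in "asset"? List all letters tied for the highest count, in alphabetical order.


Word: "asset"
Letter counts:
  'a': 1
  'e': 1
  's': 2
  't': 1
Maximum count = 2
Most frequent = 's' (2 times each)


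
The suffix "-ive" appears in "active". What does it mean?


Suffix: -ive
As in: active -> act + -ive
Meaning = tending to


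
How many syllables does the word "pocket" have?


Word: "pocket"
Syllable breakdown: pock-et
Counting: 2 parts
= 2 syllables


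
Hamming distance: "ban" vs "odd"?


Comparing character by character (same length = 3):
  Pos 0: 'b' vs 'o' !=
  Pos 1: 'a' vs 'd' !=
  Pos 2: 'n' vs 'd' !=
Hamming distance = 3


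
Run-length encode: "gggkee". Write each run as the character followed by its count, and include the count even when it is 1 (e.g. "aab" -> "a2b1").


String: "gggkee"
Scanning for consecutive runs:
  'g' x 3
  'k' x 1
  'e' x 2
RLE = "g3k1e2"


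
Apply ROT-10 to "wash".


Word: "wash"
Shift: 10
Each letter → (letter + shift) mod 26:
  'w' (22) + 10 = 6 → 'g'
  'a' (0) + 10 = 10 → 'k'
  's' (18) + 10 = 2 → 'c'
  'h' (7) + 10 = 17 → 'r'
Result = "gkcr"


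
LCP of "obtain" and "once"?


Word 1: "obtain"
Word 2: "once"
Comparing from start:
  Pos 0: 'o' == 'o'
  Pos 1: 'b' != 'n' (stop)
LCP = "o" (length 1)


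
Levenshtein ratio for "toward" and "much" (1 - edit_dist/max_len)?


Word 1: "toward" (length 6)
Word 2: "much" (length 4)
One optimal edit sequence:
  1. delete 't'  (+1)
  2. delete 'o'  (+1)
  3. substitute 'w' -> 'm'  (+1)
  4. substitute 'a' -> 'u'  (+1)
  5. substitute 'r' -> 'c'  (+1)
  6. substitute 'd' -> 'h'  (+1)
Edit distance = 6
Max length = max(6, 4) = 6
Similarity = 1 - 6/6
= 0.0000


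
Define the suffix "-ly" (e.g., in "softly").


Suffix: -ly
Example: softly (soft + -ly)
Meaning = in a manner


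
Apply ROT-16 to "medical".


Word: "medical"
Shift: 16
Each letter → (letter + shift) mod 26:
  'm' (12) + 16 = 2 → 'c'
  'e' (4) + 16 = 20 → 'u'
  'd' (3) + 16 = 19 → 't'
  'i' (8) + 16 = 24 → 'y'
  'c' (2) + 16 = 18 → 's'
  'a' (0) + 16 = 16 → 'q'
  'l' (11) + 16 = 1 → 'b'
Result = "cutysqb"


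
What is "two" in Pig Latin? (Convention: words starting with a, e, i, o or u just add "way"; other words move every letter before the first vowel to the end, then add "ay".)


Word: "two"
Starts with consonant(s) → move to end, add 'ay'
Consonant cluster: "tw"
Pig Latin = "otway"


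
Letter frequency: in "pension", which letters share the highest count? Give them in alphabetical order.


Word: "pension"
Letter counts:
  'e': 1
  'i': 1
  'n': 2
  'o': 1
  'p': 1
  's': 1
Maximum count = 2
Most frequent = 'n' (2 times each)


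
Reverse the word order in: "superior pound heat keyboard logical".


Original: "superior pound heat keyboard logical"
Words (1..n): superior | pound | heat | keyboard | logical
Reversed (n..1): logical | keyboard | heat | pound | superior
Result = "logical keyboard heat pound superior"


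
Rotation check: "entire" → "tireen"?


Word: "entire", Candidate: "tireen"
Method: check if candidate is substring of word+word
"entireentire" contains "tireen"? Yes
Is rotation = Yes


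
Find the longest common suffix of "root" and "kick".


Word 1: "root"
Word 2: "kick"
Comparing from end:
  Pos -1: 't' != 'k' (stop)
LCS = "" (length 0)


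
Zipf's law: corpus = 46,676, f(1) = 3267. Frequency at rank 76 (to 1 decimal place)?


Zipf's law: f(r) = f(1) / r
f(1) = 3267
f(76) = 3267 / 76
= 43.0 occurrences


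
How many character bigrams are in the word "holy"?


Word: "holy" (length 4)
Number of 2-grams = length - 2 + 1 = 4 - 2 + 1
= 3


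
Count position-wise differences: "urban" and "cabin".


Comparing character by character (same length = 5):
  Pos 0: 'u' vs 'c' !=
  Pos 1: 'r' vs 'a' !=
  Pos 2: 'b' vs 'b' =
  Pos 3: 'a' vs 'i' !=
  Pos 4: 'n' vs 'n' =
Hamming distance = 3


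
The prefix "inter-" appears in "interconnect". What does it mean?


Prefix: inter-
As in: interconnect -> inter- + connect
Meaning = between


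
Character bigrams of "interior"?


Word: "interior" (length 8)
Number of bigrams = 8 - 2 + 1 = 7
  Position 0: "in"
  Position 1: "nt"
  Position 2: "te"
  Position 3: "er"
  Position 4: "ri"
  Position 5: "io"
  Position 6: "or"
Bigrams = "in", "nt", "te", "er", "ri", "io", "or"


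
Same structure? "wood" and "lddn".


Pattern of "wood": [0, 1, 1, 2]
Pattern of "lddn": [0, 1, 1, 2]
Patterns match
Same pattern = Yes


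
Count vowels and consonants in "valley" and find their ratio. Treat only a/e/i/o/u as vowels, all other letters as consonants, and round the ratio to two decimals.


Word: "valley"
Vowels (a,e,i,o,u): 2
Consonants: 4
Ratio = 2/4
= 0.50


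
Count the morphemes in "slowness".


Word: "slowness"
Morphemes: slow + -ness
Each morpheme carries meaning
= 2 morphemes


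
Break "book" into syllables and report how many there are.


Word: "book"
Syllable breakdown: book
Counting: 1 part
= 1 syllable


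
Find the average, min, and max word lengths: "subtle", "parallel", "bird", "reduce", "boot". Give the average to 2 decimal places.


Lengths: "subtle"=6, "parallel"=8, "bird"=4, "reduce"=6, "boot"=4
Sum = 28, Count = 5
Average = 28/5 = 5.60
= avg=5.60, min=4, max=8


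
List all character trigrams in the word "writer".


Word: "writer" (length 6)
Number of trigrams = 6 - 3 + 1 = 4
  Position 0: "wri"
  Position 1: "rit"
  Position 2: "ite"
  Position 3: "ter"
Trigrams = "wri", "rit", "ite", "ter"


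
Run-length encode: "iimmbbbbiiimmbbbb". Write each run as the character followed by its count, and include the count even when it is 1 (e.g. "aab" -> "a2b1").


String: "iimmbbbbiiimmbbbb"
Scanning for consecutive runs:
  'i' x 2
  'm' x 2
  'b' x 4
  'i' x 3
  'm' x 2
  'b' x 4
RLE = "i2m2b4i3m2b4"


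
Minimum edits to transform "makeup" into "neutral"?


Word 1: "makeup" (length 6)
Word 2: "neutral" (length 7)
One optimal edit sequence (insert/delete/substitute each cost 1):
  1. insert 'n'  (+1)
  2. substitute 'm' -> 'e'  (+1)
  3. substitute 'a' -> 'u'  (+1)
  4. substitute 'k' -> 't'  (+1)
  5. substitute 'e' -> 'r'  (+1)
  6. substitute 'u' -> 'a'  (+1)
  7. substitute 'p' -> 'l'  (+1)
Total edit operations: 7
Edit distance = 7


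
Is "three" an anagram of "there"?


Word 1: "there" → sorted: eehrt
Word 2: "three" → sorted: eehrt
Same letters? eehrt == eehrt
Anagram = Yes


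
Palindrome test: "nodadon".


Word: "nodadon"
Reversed: "nodadon"
Forward == Backward? nodadon == nodadon
Palindrome = Yes


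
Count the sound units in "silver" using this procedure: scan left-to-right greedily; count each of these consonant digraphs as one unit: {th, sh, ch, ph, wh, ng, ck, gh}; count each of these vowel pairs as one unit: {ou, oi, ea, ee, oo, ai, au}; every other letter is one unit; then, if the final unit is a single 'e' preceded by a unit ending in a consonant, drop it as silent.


Word: "silver" (6 letters)
Left-to-right scan:
  (1) 's' (letter)
  (2) 'i' (letter)
  (3) 'l' (letter)
  (4) 'v' (letter)
  (5) 'e' (letter)
  (6) 'r' (letter)
Units from scan: 6
Sound units = 6 units


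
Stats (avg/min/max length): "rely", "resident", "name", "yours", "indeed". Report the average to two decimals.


Lengths: "rely"=4, "resident"=8, "name"=4, "yours"=5, "indeed"=6
Sum = 27, Count = 5
Average = 27/5 = 5.40
= avg=5.40, min=4, max=8


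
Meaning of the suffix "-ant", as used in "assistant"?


Suffix: -ant
Example: assistant (assist + -ant)
Meaning = one who / that which


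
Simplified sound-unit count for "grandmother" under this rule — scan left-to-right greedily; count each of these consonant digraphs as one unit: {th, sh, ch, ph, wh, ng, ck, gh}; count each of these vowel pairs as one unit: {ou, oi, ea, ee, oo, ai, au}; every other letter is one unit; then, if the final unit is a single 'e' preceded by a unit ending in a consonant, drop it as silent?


Word: "grandmother" (11 letters)
Left-to-right scan:
  [1] 'g' (letter)
  [2] 'r' (letter)
  [3] 'a' (letter)
  [4] 'n' (letter)
  [5] 'd' (letter)
  [6] 'm' (letter)
  [7] 'o' (letter)
  [8] 'th' (digraph)
  [9] 'e' (letter)
  [10] 'r' (letter)
Units from scan: 10
Sound units = 10 units


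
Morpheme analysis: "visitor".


Word: "visitor"
Morphemes: visit + -or
Each morpheme carries meaning
= 2 morphemes


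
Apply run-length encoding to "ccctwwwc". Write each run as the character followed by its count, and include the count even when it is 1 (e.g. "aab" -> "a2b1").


String: "ccctwwwc"
Scanning for consecutive runs:
  'c' x 3
  't' x 1
  'w' x 3
  'c' x 1
RLE = "c3t1w3c1"


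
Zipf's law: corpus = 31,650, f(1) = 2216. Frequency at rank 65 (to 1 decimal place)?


Zipf's law: f(r) = f(1) / r
f(1) = 2216
f(65) = 2216 / 65
= 34.1 occurrences


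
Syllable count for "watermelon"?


Word: "watermelon"
Syllable breakdown: wa | ter | mel | on
Counting: 4 parts
= 4 syllables


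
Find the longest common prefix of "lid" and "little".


Word 1: "lid"
Word 2: "little"
Comparing from start:
  Pos 0: 'l' == 'l'
  Pos 1: 'i' == 'i'
  Pos 2: 'd' != 't' (stop)
LCP = "li" (length 2)


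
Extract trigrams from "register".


Word: "register" (length 8)
Number of trigrams = 8 - 3 + 1 = 6
  Position 0: "reg"
  Position 1: "egi"
  Position 2: "gis"
  Position 3: "ist"
  Position 4: "ste"
  Position 5: "ter"
Trigrams = "reg", "egi", "gis", "ist", "ste", "ter"


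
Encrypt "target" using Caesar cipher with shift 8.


Word: "target"
Shift: 8
Each letter → (letter + shift) mod 26:
  't' (19) + 8 = 1 → 'b'
  'a' (0) + 8 = 8 → 'i'
  'r' (17) + 8 = 25 → 'z'
  'g' (6) + 8 = 14 → 'o'
  'e' (4) + 8 = 12 → 'm'
  't' (19) + 8 = 1 → 'b'
Result = "bizomb"


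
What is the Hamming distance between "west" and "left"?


Comparing character by character (same length = 4):
  Pos 0: 'w' vs 'l' !=
  Pos 1: 'e' vs 'e' =
  Pos 2: 's' vs 'f' !=
  Pos 3: 't' vs 't' =
Hamming distance = 2


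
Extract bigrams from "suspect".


Word: "suspect" (length 7)
Number of bigrams = 7 - 2 + 1 = 6
  Position 0: "su"
  Position 1: "us"
  Position 2: "sp"
  Position 3: "pe"
  Position 4: "ec"
  Position 5: "ct"
Bigrams = "su", "us", "sp", "pe", "ec", "ct"


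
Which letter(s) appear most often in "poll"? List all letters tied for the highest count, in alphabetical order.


Word: "poll"
Letter counts:
  'l': 2
  'o': 1
  'p': 1
Maximum count = 2
Most frequent = 'l' (2 times each)


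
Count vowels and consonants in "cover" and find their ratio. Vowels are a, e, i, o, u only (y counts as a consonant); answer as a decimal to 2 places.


Word: "cover"
Vowels (a,e,i,o,u): 2
Consonants: 3
Ratio = 2/3
= 0.67


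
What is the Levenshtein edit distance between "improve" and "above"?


Word 1: "improve" (length 7)
Word 2: "above" (length 5)
One optimal edit sequence (insert/delete/substitute each cost 1):
  1. delete 'i'  (+1)
  2. delete 'm'  (+1)
  3. substitute 'p' -> 'a'  (+1)
  4. substitute 'r' -> 'b'  (+1)
  5. keep 'o'
  6. keep 'v'
  7. keep 'e'
Total edit operations: 4
Edit distance = 4


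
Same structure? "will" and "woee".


Pattern of "will": [0, 1, 2, 2]
Pattern of "woee": [0, 1, 2, 2]
Patterns match
Same pattern = Yes


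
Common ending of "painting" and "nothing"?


Word 1: "painting"
Word 2: "nothing"
Comparing from end:
  Pos -1: 'g' == 'g'
  Pos -2: 'n' == 'n'
  Pos -3: 'i' == 'i'
  Pos -4: 't' != 'h' (stop)
LCS = "ing" (length 3)


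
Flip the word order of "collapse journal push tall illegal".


Original: "collapse journal push tall illegal"
Words (1..n): collapse | journal | push | tall | illegal
Reversed (n..1): illegal | tall | push | journal | collapse
Result = "illegal tall push journal collapse"


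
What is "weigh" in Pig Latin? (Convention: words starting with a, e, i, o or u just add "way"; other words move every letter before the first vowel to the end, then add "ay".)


Word: "weigh"
Starts with consonant(s) → move to end, add 'ay'
Consonant cluster: "w"
Pig Latin = "eighway"


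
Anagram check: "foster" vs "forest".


Word 1: "foster" → sorted: eforst
Word 2: "forest" → sorted: eforst
Same letters? eforst == eforst
Anagram = Yes


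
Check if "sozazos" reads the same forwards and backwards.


Word: "sozazos"
Reversed: "sozazos"
Forward == Backward? sozazos == sozazos
Palindrome = Yes


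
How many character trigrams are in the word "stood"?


Word: "stood" (length 5)
Number of 3-grams = length - 3 + 1 = 5 - 3 + 1
= 3


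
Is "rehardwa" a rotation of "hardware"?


Word: "hardware", Candidate: "rehardwa"
Method: check if candidate is substring of word+word
"hardwarehardware" contains "rehardwa"? Yes
Is rotation = Yes


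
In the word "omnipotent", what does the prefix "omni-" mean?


Prefix: omni-
Example: omnipotent (omni- + potent)
Meaning = all


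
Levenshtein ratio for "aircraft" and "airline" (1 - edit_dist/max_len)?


Word 1: "aircraft" (length 8)
Word 2: "airline" (length 7)
One optimal edit sequence:
  1. keep 'a'
  2. keep 'i'
  3. keep 'r'
  4. delete 'c'  (+1)
  5. substitute 'r' -> 'l'  (+1)
  6. substitute 'a' -> 'i'  (+1)
  7. substitute 'f' -> 'n'  (+1)
  8. substitute 't' -> 'e'  (+1)
Edit distance = 5
Max length = max(8, 7) = 8
Similarity = 1 - 5/8
= 0.3750


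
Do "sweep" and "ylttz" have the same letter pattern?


Pattern of "sweep": [0, 1, 2, 2, 3]
Pattern of "ylttz": [0, 1, 2, 2, 3]
Patterns match
Same pattern = Yes


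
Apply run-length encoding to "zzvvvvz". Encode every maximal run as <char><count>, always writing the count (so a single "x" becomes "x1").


String: "zzvvvvz"
Scanning for consecutive runs:
  'z' x 2
  'v' x 4
  'z' x 1
RLE = "z2v4z1"


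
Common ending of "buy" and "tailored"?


Word 1: "buy"
Word 2: "tailored"
Comparing from end:
  Pos -1: 'y' != 'd' (stop)
LCS = "" (length 0)


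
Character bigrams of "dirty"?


Word: "dirty" (length 5)
Number of bigrams = 5 - 2 + 1 = 4
  Position 0: "di"
  Position 1: "ir"
  Position 2: "rt"
  Position 3: "ty"
Bigrams = "di", "ir", "rt", "ty"


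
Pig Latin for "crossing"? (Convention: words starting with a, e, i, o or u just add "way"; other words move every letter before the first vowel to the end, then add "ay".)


Word: "crossing"
Starts with consonant(s) → move to end, add 'ay'
Consonant cluster: "cr"
Pig Latin = "ossingcray"


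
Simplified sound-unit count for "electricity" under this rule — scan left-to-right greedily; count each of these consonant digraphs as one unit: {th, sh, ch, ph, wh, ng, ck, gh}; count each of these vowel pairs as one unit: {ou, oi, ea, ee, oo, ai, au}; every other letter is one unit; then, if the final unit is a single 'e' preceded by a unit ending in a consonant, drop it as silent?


Word: "electricity" (11 letters)
Left-to-right scan:
  (1) 'e' (letter)
  (2) 'l' (letter)
  (3) 'e' (letter)
  (4) 'c' (letter)
  (5) 't' (letter)
  (6) 'r' (letter)
  (7) 'i' (letter)
  (8) 'c' (letter)
  (9) 'i' (letter)
  (10) 't' (letter)
  (11) 'y' (letter)
Units from scan: 11
Sound units = 11 units


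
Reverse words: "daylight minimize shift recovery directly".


Original: "daylight minimize shift recovery directly"
Words (1..n): daylight | minimize | shift | recovery | directly
Reversed (n..1): directly | recovery | shift | minimize | daylight
Result = "directly recovery shift minimize daylight"


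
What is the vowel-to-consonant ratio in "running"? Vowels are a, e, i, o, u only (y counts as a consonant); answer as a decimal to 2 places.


Word: "running"
Vowels (a,e,i,o,u): 2
Consonants: 5
Ratio = 2/5
= 0.40


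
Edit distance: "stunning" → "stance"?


Word 1: "stunning" (length 8)
Word 2: "stance" (length 6)
One optimal edit sequence (insert/delete/substitute each cost 1):
  1. keep 's'
  2. keep 't'
  3. delete 'u'  (+1)
  4. substitute 'n' -> 'a'  (+1)
  5. keep 'n'
  6. delete 'i'  (+1)
  7. substitute 'n' -> 'c'  (+1)
  8. substitute 'g' -> 'e'  (+1)
Total edit operations: 5
Edit distance = 5


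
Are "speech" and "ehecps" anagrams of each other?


Word 1: "speech" → sorted: ceehps
Word 2: "ehecps" → sorted: ceehps
Same letters? ceehps == ceehps
Anagram = Yes


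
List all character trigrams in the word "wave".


Word: "wave" (length 4)
Number of trigrams = 4 - 3 + 1 = 2
  Position 0: "wav"
  Position 1: "ave"
Trigrams = "wav", "ave"


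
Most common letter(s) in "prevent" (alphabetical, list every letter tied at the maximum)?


Word: "prevent"
Letter counts:
  'e': 2
  'n': 1
  'p': 1
  'r': 1
  't': 1
  'v': 1
Maximum count = 2
Most frequent = 'e' (2 times each)


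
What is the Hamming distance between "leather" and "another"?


Comparing character by character (same length = 7):
  Pos 0: 'l' vs 'a' !=
  Pos 1: 'e' vs 'n' !=
  Pos 2: 'a' vs 'o' !=
  Pos 3: 't' vs 't' =
  Pos 4: 'h' vs 'h' =
  Pos 5: 'e' vs 'e' =
  Pos 6: 'r' vs 'r' =
Hamming distance = 3


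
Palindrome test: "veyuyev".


Word: "veyuyev"
Reversed: "veyuyev"
Forward == Backward? veyuyev == veyuyev
Palindrome = Yes


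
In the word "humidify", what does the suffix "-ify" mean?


Suffix: -ify
As in: humidify -> humid + -ify
Meaning = to make


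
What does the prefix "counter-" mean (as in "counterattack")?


Prefix: counter-
As in: counterattack -> counter- + attack
Meaning = against / opposite


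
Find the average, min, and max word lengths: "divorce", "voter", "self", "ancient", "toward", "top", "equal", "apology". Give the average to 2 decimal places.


Lengths: "divorce"=7, "voter"=5, "self"=4, "ancient"=7, "toward"=6, "top"=3, "equal"=5, "apology"=7
Sum = 44, Count = 8
Average = 44/8 = 5.50
= avg=5.50, min=3, max=7


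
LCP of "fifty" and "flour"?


Word 1: "fifty"
Word 2: "flour"
Comparing from start:
  Pos 0: 'f' == 'f'
  Pos 1: 'i' != 'l' (stop)
LCP = "f" (length 1)


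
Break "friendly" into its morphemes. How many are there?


Word: "friendly"
Morphemes: friend + -ly
Each morpheme carries meaning
= 2 morphemes


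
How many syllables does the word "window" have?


Word: "window"
Syllable breakdown: win | dow
Counting: 2 parts
= 2 syllables


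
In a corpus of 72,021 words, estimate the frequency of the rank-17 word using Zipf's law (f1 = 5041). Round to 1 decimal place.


Zipf's law: f(r) = f(1) / r
f(1) = 5041
f(17) = 5041 / 17
= 296.5 occurrences


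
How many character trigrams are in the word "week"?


Word: "week" (length 4)
Number of 3-grams = length - 3 + 1 = 4 - 3 + 1
= 2


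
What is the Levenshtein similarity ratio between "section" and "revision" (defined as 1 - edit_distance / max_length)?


Word 1: "section" (length 7)
Word 2: "revision" (length 8)
One optimal edit sequence:
  1. substitute 's' -> 'r'  (+1)
  2. keep 'e'
  3. insert 'v'  (+1)
  4. substitute 'c' -> 'i'  (+1)
  5. substitute 't' -> 's'  (+1)
  6. keep 'i'
  7. keep 'o'
  8. keep 'n'
Edit distance = 4
Max length = max(7, 8) = 8
Similarity = 1 - 4/8
= 0.5000


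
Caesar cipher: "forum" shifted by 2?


Word: "forum"
Shift: 2
Each letter → (letter + shift) mod 26:
  'f' (5) + 2 = 7 → 'h'
  'o' (14) + 2 = 16 → 'q'
  'r' (17) + 2 = 19 → 't'
  'u' (20) + 2 = 22 → 'w'
  'm' (12) + 2 = 14 → 'o'
Result = "hqtwo"


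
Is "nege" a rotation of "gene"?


Word: "gene", Candidate: "nege"
Method: check if candidate is substring of word+word
"genegene" contains "nege"? Yes
Is rotation = Yes


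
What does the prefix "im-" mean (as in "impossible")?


Prefix: im-
Example: impossible (im- + possible)
Meaning = not / into


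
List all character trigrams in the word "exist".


Word: "exist" (length 5)
Number of trigrams = 5 - 3 + 1 = 3
  Position 0: "exi"
  Position 1: "xis"
  Position 2: "ist"
Trigrams = "exi", "xis", "ist"


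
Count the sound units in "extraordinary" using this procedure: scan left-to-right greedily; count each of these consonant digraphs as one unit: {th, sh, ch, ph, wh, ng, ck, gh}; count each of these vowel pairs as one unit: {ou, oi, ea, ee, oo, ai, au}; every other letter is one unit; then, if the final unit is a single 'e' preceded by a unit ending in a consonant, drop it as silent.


Word: "extraordinary" (13 letters)
Left-to-right scan:
  (1) 'e' (letter)
  (2) 'x' (letter)
  (3) 't' (letter)
  (4) 'r' (letter)
  (5) 'a' (letter)
  (6) 'o' (letter)
  (7) 'r' (letter)
  (8) 'd' (letter)
  (9) 'i' (letter)
  (10) 'n' (letter)
  (11) 'a' (letter)
  (12) 'r' (letter)
  (13) 'y' (letter)
Units from scan: 13
Sound units = 13 units


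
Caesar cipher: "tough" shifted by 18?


Word: "tough"
Shift: 18
Each letter → (letter + shift) mod 26:
  't' (19) + 18 = 11 → 'l'
  'o' (14) + 18 = 6 → 'g'
  'u' (20) + 18 = 12 → 'm'
  'g' (6) + 18 = 24 → 'y'
  'h' (7) + 18 = 25 → 'z'
Result = "lgmyz"


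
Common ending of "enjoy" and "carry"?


Word 1: "enjoy"
Word 2: "carry"
Comparing from end:
  Pos -1: 'y' == 'y'
  Pos -2: 'o' != 'r' (stop)
LCS = "y" (length 1)


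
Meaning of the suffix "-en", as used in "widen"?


Suffix: -en
As in: widen -> wide + -en, with a spelling change
Meaning = to make / become


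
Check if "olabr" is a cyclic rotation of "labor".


Word: "labor", Candidate: "olabr"
Method: check if candidate is substring of word+word
"laborlabor" contains "olabr"? No
Is rotation = No


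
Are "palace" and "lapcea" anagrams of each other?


Word 1: "palace" → sorted: aacelp
Word 2: "lapcea" → sorted: aacelp
Same letters? aacelp == aacelp
Anagram = Yes


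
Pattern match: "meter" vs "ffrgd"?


Pattern of "meter": [0, 1, 2, 1, 3]
Pattern of "ffrgd": [0, 0, 1, 2, 3]
Patterns do not match
Same pattern = No


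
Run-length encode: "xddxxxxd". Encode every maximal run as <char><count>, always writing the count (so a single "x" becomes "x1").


String: "xddxxxxd"
Scanning for consecutive runs:
  'x' x 1
  'd' x 2
  'x' x 4
  'd' x 1
RLE = "x1d2x4d1"


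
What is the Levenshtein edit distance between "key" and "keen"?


Word 1: "key" (length 3)
Word 2: "keen" (length 4)
One optimal edit sequence (insert/delete/substitute each cost 1):
  1. keep 'k'
  2. insert 'e'  (+1)
  3. keep 'e'
  4. substitute 'y' -> 'n'  (+1)
Total edit operations: 2
Edit distance = 2


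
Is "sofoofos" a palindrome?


Word: "sofoofos"
Reversed: "sofoofos"
Forward == Backward? sofoofos == sofoofos
Palindrome = Yes


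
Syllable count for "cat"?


Word: "cat"
Syllable breakdown: cat
Counting: 1 part
= 1 syllable


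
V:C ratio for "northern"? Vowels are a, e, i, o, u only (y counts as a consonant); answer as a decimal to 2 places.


Word: "northern"
Vowels (a,e,i,o,u): 2
Consonants: 6
Ratio = 2/6
= 0.33


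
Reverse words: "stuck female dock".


Original: "stuck female dock"
Words (1..n): stuck | female | dock
Reversed (n..1): dock | female | stuck
Result = "dock female stuck"


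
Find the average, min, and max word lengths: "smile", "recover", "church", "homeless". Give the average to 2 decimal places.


Lengths: "smile"=5, "recover"=7, "church"=6, "homeless"=8
Sum = 26, Count = 4
Average = 26/4 = 6.50
= avg=6.50, min=5, max=8


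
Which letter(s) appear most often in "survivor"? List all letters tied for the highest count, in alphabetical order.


Word: "survivor"
Letter counts:
  'i': 1
  'o': 1
  'r': 2
  's': 1
  'u': 1
  'v': 2
Maximum count = 2
Most frequent = 'r', 'v' (2 times each)


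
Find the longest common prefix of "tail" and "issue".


Word 1: "tail"
Word 2: "issue"
Comparing from start:
  Pos 0: 't' != 'i' (stop)
LCP = "" (length 0)


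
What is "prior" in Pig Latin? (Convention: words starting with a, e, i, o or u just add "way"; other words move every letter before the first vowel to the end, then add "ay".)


Word: "prior"
Starts with consonant(s) → move to end, add 'ay'
Consonant cluster: "pr"
Pig Latin = "iorpray"


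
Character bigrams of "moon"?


Word: "moon" (length 4)
Number of bigrams = 4 - 2 + 1 = 3
  Position 0: "mo"
  Position 1: "oo"
  Position 2: "on"
Bigrams = "mo", "oo", "on"


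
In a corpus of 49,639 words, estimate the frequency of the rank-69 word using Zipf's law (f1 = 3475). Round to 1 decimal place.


Zipf's law: f(r) = f(1) / r
f(1) = 3475
f(69) = 3475 / 69
= 50.4 occurrences


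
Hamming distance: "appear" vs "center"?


Comparing character by character (same length = 6):
  Pos 0: 'a' vs 'c' !=
  Pos 1: 'p' vs 'e' !=
  Pos 2: 'p' vs 'n' !=
  Pos 3: 'e' vs 't' !=
  Pos 4: 'a' vs 'e' !=
  Pos 5: 'r' vs 'r' =
Hamming distance = 5


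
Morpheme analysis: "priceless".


Word: "priceless"
Morphemes: price / -less
Each morpheme carries meaning
= 2 morphemes


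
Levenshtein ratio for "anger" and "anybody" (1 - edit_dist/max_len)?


Word 1: "anger" (length 5)
Word 2: "anybody" (length 7)
One optimal edit sequence:
  1. keep 'a'
  2. keep 'n'
  3. insert 'y'  (+1)
  4. insert 'b'  (+1)
  5. substitute 'g' -> 'o'  (+1)
  6. substitute 'e' -> 'd'  (+1)
  7. substitute 'r' -> 'y'  (+1)
Edit distance = 5
Max length = max(5, 7) = 7
Similarity = 1 - 5/7
= 0.2857


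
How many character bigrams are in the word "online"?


Word: "online" (length 6)
Number of 2-grams = length - 2 + 1 = 6 - 2 + 1
= 5


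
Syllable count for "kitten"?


Word: "kitten"
Syllable breakdown: kit | ten
Counting: 2 parts
= 2 syllables


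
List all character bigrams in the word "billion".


Word: "billion" (length 7)
Number of bigrams = 7 - 2 + 1 = 6
  Position 0: "bi"
  Position 1: "il"
  Position 2: "ll"
  Position 3: "li"
  Position 4: "io"
  Position 5: "on"
Bigrams = "bi", "il", "ll", "li", "io", "on"


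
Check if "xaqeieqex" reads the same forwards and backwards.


Word: "xaqeieqex"
Reversed: "xeqeieqax"
Forward == Backward? xaqeieqex != xeqeieqax
Palindrome = No


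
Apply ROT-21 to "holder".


Word: "holder"
Shift: 21
Each letter → (letter + shift) mod 26:
  'h' (7) + 21 = 2 → 'c'
  'o' (14) + 21 = 9 → 'j'
  'l' (11) + 21 = 6 → 'g'
  'd' (3) + 21 = 24 → 'y'
  'e' (4) + 21 = 25 → 'z'
  'r' (17) + 21 = 12 → 'm'
Result = "cjgyzm"


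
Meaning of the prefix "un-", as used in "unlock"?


Prefix: un-
As in: unlock -> un- + lock
Meaning = not / reverse


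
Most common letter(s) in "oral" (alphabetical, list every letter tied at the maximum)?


Word: "oral"
Letter counts:
  'a': 1
  'l': 1
  'o': 1
  'r': 1
Maximum count = 1
Most frequent = 'a', 'l', 'o', 'r' (1 time each)


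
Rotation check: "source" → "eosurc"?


Word: "source", Candidate: "eosurc"
Method: check if candidate is substring of word+word
"sourcesource" contains "eosurc"? No
Is rotation = No


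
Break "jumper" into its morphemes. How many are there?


Word: "jumper"
Morphemes: jump | -er
Each morpheme carries meaning
= 2 morphemes


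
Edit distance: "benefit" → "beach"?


Word 1: "benefit" (length 7)
Word 2: "beach" (length 5)
One optimal edit sequence (insert/delete/substitute each cost 1):
  1. keep 'b'
  2. delete 'e'  (+1)
  3. delete 'n'  (+1)
  4. keep 'e'
  5. substitute 'f' -> 'a'  (+1)
  6. substitute 'i' -> 'c'  (+1)
  7. substitute 't' -> 'h'  (+1)
Total edit operations: 5
Edit distance = 5


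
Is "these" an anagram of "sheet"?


Word 1: "sheet" → sorted: eehst
Word 2: "these" → sorted: eehst
Same letters? eehst == eehst
Anagram = Yes


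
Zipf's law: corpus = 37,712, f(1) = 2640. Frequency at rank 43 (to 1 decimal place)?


Zipf's law: f(r) = f(1) / r
f(1) = 2640
f(43) = 2640 / 43
= 61.4 occurrences


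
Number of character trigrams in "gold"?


Word: "gold" (length 4)
Number of 3-grams = length - 3 + 1 = 4 - 3 + 1
= 2


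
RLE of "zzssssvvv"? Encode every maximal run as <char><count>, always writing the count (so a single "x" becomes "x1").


String: "zzssssvvv"
Scanning for consecutive runs:
  'z' x 2
  's' x 4
  'v' x 3
RLE = "z2s4v3"


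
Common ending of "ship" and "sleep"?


Word 1: "ship"
Word 2: "sleep"
Comparing from end:
  Pos -1: 'p' == 'p'
  Pos -2: 'i' != 'e' (stop)
LCS = "p" (length 1)


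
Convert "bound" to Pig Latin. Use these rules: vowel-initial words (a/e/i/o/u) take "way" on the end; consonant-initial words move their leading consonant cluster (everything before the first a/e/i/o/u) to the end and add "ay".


Word: "bound"
Starts with consonant(s) → move to end, add 'ay'
Consonant cluster: "b"
Pig Latin = "oundbay"


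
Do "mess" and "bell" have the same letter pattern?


Pattern of "mess": [0, 1, 2, 2]
Pattern of "bell": [0, 1, 2, 2]
Patterns match
Same pattern = Yes


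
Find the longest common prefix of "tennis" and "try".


Word 1: "tennis"
Word 2: "try"
Comparing from start:
  Pos 0: 't' == 't'
  Pos 1: 'e' != 'r' (stop)
LCP = "t" (length 1)


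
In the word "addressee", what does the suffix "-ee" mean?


Suffix: -ee
Example: addressee (address + -ee)
Meaning = one who receives


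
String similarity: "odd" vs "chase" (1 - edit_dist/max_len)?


Word 1: "odd" (length 3)
Word 2: "chase" (length 5)
One optimal edit sequence:
  1. insert 'c'  (+1)
  2. insert 'h'  (+1)
  3. substitute 'o' -> 'a'  (+1)
  4. substitute 'd' -> 's'  (+1)
  5. substitute 'd' -> 'e'  (+1)
Edit distance = 5
Max length = max(3, 5) = 5
Similarity = 1 - 5/5
= 0.0000


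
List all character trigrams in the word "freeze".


Word: "freeze" (length 6)
Number of trigrams = 6 - 3 + 1 = 4
  Position 0: "fre"
  Position 1: "ree"
  Position 2: "eez"
  Position 3: "eze"
Trigrams = "fre", "ree", "eez", "eze"


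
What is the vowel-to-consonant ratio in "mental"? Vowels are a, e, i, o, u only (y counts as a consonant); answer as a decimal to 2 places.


Word: "mental"
Vowels (a,e,i,o,u): 2
Consonants: 4
Ratio = 2/4
= 0.50


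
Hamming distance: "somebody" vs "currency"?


Comparing character by character (same length = 8):
  Pos 0: 's' vs 'c' !=
  Pos 1: 'o' vs 'u' !=
  Pos 2: 'm' vs 'r' !=
  Pos 3: 'e' vs 'r' !=
  Pos 4: 'b' vs 'e' !=
  Pos 5: 'o' vs 'n' !=
  Pos 6: 'd' vs 'c' !=
  Pos 7: 'y' vs 'y' =
Hamming distance = 7


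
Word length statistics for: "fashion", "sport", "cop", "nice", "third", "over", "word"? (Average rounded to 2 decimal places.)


Lengths: "fashion"=7, "sport"=5, "cop"=3, "nice"=4, "third"=5, "over"=4, "word"=4
Sum = 32, Count = 7
Average = 32/7 = 4.57
= avg=4.57, min=3, max=7


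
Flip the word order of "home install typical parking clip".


Original: "home install typical parking clip"
Words (1..n): home | install | typical | parking | clip
Reversed (n..1): clip | parking | typical | install | home
Result = "clip parking typical install home"


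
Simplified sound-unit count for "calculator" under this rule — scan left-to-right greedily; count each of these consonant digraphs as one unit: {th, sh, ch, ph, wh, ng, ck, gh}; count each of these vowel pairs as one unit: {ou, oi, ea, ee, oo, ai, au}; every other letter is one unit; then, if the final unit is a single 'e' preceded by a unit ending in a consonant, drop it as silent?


Word: "calculator" (10 letters)
Left-to-right scan:
  [1] 'c' (letter)
  [2] 'a' (letter)
  [3] 'l' (letter)
  [4] 'c' (letter)
  [5] 'u' (letter)
  [6] 'l' (letter)
  [7] 'a' (letter)
  [8] 't' (letter)
  [9] 'o' (letter)
  [10] 'r' (letter)
Units from scan: 10
Sound units = 10 units
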